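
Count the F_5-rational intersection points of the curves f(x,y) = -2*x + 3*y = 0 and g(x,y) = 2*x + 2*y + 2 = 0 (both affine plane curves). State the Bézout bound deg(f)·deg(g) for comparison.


Common zeros: ∅; count = 0; Bézout bound = 1.

deg(f) = 1, deg(g) = 1, so Bézout bound = 1.
Scan x ∈ F_5. For each x, list the y ∈ F_5 with f(x, y) ≡ 0 and those with g(x, y) ≡ 0 (mod 5); the common zeros in that column are the intersection.
  x = 0: f ≡ 0 at y ∈ {0}; g ≡ 0 at y ∈ {4}; common: ∅.
  x = 1: f ≡ 0 at y ∈ {4}; g ≡ 0 at y ∈ {3}; common: ∅.
  x = 2: f ≡ 0 at y ∈ {3}; g ≡ 0 at y ∈ {2}; common: ∅.
  x = 3: f ≡ 0 at y ∈ {2}; g ≡ 0 at y ∈ {1}; common: ∅.
  x = 4: f ≡ 0 at y ∈ {1}; g ≡ 0 at y ∈ {0}; common: ∅.
Collecting: common zeros = ∅, so the count is 0.
Comparison with the Bézout bound: 0 ≤ 1 = deg(f)·deg(g), as expected for curves with no common component (the affine F_5-count falls short of the bound because intersections may lie at infinity, over extension fields, or carry multiplicity).


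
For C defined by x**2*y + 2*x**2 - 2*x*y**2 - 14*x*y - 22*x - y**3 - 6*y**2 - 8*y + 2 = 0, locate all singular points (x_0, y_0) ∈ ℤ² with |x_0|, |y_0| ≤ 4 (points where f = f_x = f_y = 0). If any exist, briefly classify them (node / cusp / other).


Singular points: {(1, -3)}; classification: node.

Compute partial derivatives:
  f_x = 2*x*y + 4*x - 2*y**2 - 14*y - 22.
  f_y = x**2 - 4*x*y - 14*x - 3*y**2 - 12*y - 8.
Scan x_0 ∈ {−4, ..., 4}. For each x_0, f_y(x_0, y) is a polynomial in y; find its integer roots y ∈ {−4, ..., 4}, then test f_x and f at those candidates.
  x = -4: f_y(-4, y) = -3*y**2 + 4*y + 64; vanishes at y ∈ {-4}. (-4, -4): f_x = 18 ≠ 0.
  x = -3: f_y(-3, y) = 43 - 3*y**2; no integer root y with |y| ≤ 4.
  x = -2: f_y(-2, y) = -3*y**2 - 4*y + 24; no integer root y with |y| ≤ 4.
  x = -1: f_y(-1, y) = -3*y**2 - 8*y + 7; no integer root y with |y| ≤ 4.
  x = 0: f_y(0, y) = -3*y**2 - 12*y - 8; no integer root y with |y| ≤ 4.
  x = 1: f_y(1, y) = -3*y**2 - 16*y - 21; vanishes at y ∈ {-3}. (1, -3): f_x = 0, f = 0 — SINGULAR.
  x = 2: f_y(2, y) = -3*y**2 - 20*y - 32; vanishes at y ∈ {-4}. (2, -4): f_x = -6 ≠ 0.
  x = 3: f_y(3, y) = -3*y**2 - 24*y - 41; no integer root y with |y| ≤ 4.
  x = 4: f_y(4, y) = -3*y**2 - 28*y - 48; no integer root y with |y| ≤ 4.
Only singular point on the grid: (1, -3).
Classify: substitute x = 1 + u, y = -3 + v and expand: f = u**2*v - u**2 - 2*u*v**2 - v**3 + v**2.
No constant or linear terms (consistent with a singular point). Quadratic part: -u**2 + v**2. Cubic part: u**2*v - 2*u*v**2 - v**3.
The quadratic part v**2 - u**2 = (v − u)(v + u) splits into two distinct linear factors, so there are two distinct tangent lines y − -3 = ±(x − 1) — this is a node (ordinary double point).
Classification: node.


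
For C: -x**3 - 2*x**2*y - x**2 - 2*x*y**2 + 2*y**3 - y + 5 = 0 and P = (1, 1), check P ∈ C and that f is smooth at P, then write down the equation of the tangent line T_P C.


Tangent line at P: -11*x - y + 12 = 0.

Step 1: f(1, 1) = 0, so P lies on C.
Step 2: partial derivatives
  f_x(x, y) = -3*x**2 - 4*x*y - 2*x - 2*y**2, f_y(x, y) = -2*x**2 - 4*x*y + 6*y**2 - 1.
  f_x(P) = -11, f_y(P) = -1 (gradient nonzero, so P is smooth).
Step 3: tangent line at P: -11·(x − 1) + -1·(y − 1) = 0.
Expanding: -11*x - y + 12 = 0.


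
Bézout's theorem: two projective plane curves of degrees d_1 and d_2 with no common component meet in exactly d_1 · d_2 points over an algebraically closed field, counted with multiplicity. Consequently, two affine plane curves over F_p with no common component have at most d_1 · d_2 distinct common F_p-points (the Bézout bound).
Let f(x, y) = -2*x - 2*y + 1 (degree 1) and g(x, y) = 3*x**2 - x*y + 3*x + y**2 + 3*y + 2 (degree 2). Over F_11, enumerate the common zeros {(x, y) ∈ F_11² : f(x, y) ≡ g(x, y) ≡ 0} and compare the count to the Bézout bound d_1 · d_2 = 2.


Common zeros: ∅; count = 0; Bézout bound = 2.

deg(f) = 1, deg(g) = 2, so Bézout bound = 2.
Scan x ∈ F_11. For each x, list the y ∈ F_11 with f(x, y) ≡ 0 and those with g(x, y) ≡ 0 (mod 11); the common zeros in that column are the intersection.
  x = 0: f ≡ 0 at y ∈ {6}; g ≡ 0 at y ∈ {9, 10}; common: ∅.
  x = 1: f ≡ 0 at y ∈ {5}; g ≡ 0 at y ∈ {1, 8}; common: ∅.
  x = 2: f ≡ 0 at y ∈ {4}; g ≡ 0 at y ∈ {1, 9}; common: ∅.
  x = 3: f ≡ 0 at y ∈ {3}; g ≡ 0 at y ∈ ∅; common: ∅.
  x = 4: f ≡ 0 at y ∈ {2}; g ≡ 0 at y ∈ ∅; common: ∅.
  x = 5: f ≡ 0 at y ∈ {1}; g ≡ 0 at y ∈ ∅; common: ∅.
  x = 6: f ≡ 0 at y ∈ {0}; g ≡ 0 at y ∈ {4, 10}; common: ∅.
  x = 7: f ≡ 0 at y ∈ {10}; g ≡ 0 at y ∈ ∅; common: ∅.
  x = 8: f ≡ 0 at y ∈ {9}; g ≡ 0 at y ∈ {8}; common: ∅.
  x = 9: f ≡ 0 at y ∈ {8}; g ≡ 0 at y ∈ {2, 4}; common: ∅.
  x = 10: f ≡ 0 at y ∈ {7}; g ≡ 0 at y ∈ ∅; common: ∅.
Collecting: common zeros = ∅, so the count is 0.
Comparison with the Bézout bound: 0 ≤ 2 = deg(f)·deg(g), as expected for curves with no common component (the affine F_11-count falls short of the bound because intersections may lie at infinity, over extension fields, or carry multiplicity).


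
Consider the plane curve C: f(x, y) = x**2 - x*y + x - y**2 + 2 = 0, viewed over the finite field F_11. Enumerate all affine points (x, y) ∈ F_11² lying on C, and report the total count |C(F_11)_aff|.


Affine F_11-points: {(2, 2), (2, 7), (4, 0), (4, 7), (6, 0), (6, 5), (9, 5), (9, 8), (10, 2), (10, 10)}; count = 10.

For each of the 121 pairs (x, y) ∈ F_11², evaluate f(x, y) mod 11. Record the zeros.
  x = 0: [0↦2, 1↦1, 2↦9, 3↦4, 4↦8, 5↦10, 6↦10, 7↦8, 8↦4, 9↦9, 10↦1]  zeros at y ∈ ∅
  x = 1: [0↦4, 1↦2, 2↦9, 3↦3, 4↦6, 5↦7, 6↦6, 7↦3, 8↦9, 9↦2, 10↦4]  zeros at y ∈ ∅
  x = 2: [0↦8, 1↦5, 2↦0, 3↦4, 4↦6, 5↦6, 6↦4, 7↦0, 8↦5, 9↦8, 10↦9]  zeros at y ∈ {2, 7}
  x = 3: [0↦3, 1↦10, 2↦4, 3↦7, 4↦8, 5↦7, 6↦4, 7↦10, 8↦3, 9↦5, 10↦5]  zeros at y ∈ ∅
  x = 4: [0↦0, 1↦6, 2↦10, 3↦1, 4↦1, 5↦10, 6↦6, 7↦0, 8↦3, 9↦4, 10↦3]  zeros at y ∈ {0, 7}
  x = 5: [0↦10, 1↦4, 2↦7, 3↦8, 4↦7, 5↦4, 6↦10, 7↦3, 8↦5, 9↦5, 10↦3]  zeros at y ∈ ∅
  x = 6: [0↦0, 1↦4, 2↦6, 3↦6, 4↦4, 5↦0, 6↦5, 7↦8, 8↦9, 9↦8, 10↦5]  zeros at y ∈ {0, 5}
  x = 7: [0↦3, 1↦6, 2↦7, 3↦6, 4↦3, 5↦9, 6↦2, 7↦4, 8↦4, 9↦2, 10↦9]  zeros at y ∈ ∅
  x = 8: [0↦8, 1↦10, 2↦10, 3↦8, 4↦4, 5↦9, 6↦1, 7↦2, 8↦1, 9↦9, 10↦4]  zeros at y ∈ ∅
  x = 9: [0↦4, 1↦5, 2↦4, 3↦1, 4↦7, 5↦0, 6↦2, 7↦2, 8↦0, 9↦7, 10↦1]  zeros at y ∈ {5, 8}
  x = 10: [0↦2, 1↦2, 2↦0, 3↦7, 4↦1, 5↦4, 6↦5, 7↦4, 8↦1, 9↦7, 10↦0]  zeros at y ∈ {2, 10}
Collecting zeros: affine points = {(2, 2), (2, 7), (4, 0), (4, 7), (6, 0), (6, 5), (9, 5), (9, 8), (10, 2), (10, 10)}.
Total count |C(F_11)_aff| = 10.


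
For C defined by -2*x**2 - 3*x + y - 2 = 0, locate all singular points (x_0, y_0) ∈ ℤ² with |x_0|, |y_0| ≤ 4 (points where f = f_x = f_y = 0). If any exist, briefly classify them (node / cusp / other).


No singular points in the scanned grid; C is smooth there.

Compute partial derivatives:
  f_x = -4*x - 3.
  f_y = 1.
f_y = 1 is a nonzero constant, so f_y never vanishes: no point (x, y) can satisfy f = f_x = f_y = 0. In particular no (x, y) ∈ {−4, ..., 4}² is singular; the curve is smooth.


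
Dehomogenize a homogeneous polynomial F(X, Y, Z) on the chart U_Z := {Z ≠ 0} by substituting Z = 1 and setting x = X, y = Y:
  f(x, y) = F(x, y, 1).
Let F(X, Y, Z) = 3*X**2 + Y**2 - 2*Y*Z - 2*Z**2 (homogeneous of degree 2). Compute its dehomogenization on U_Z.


f(x, y) = 3*x**2 + y**2 - 2*y - 2

On U_Z we set Z = 1. Each monomial c·X^i·Y^j·Z^k in F becomes c·x^i·y^j·1^k = c·x^i·y^j.
Substituting Z = 1: F(X, Y, 1) = 3*x**2 + y**2 - 2*y - 2.
Note: deg(f) ≤ deg(F) = 2; strict inequality happens when F is divisible by Z (lost terms).


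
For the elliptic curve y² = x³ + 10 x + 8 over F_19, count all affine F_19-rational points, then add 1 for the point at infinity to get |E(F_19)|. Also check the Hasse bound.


Affine points = {(1, 0), (2, 6), (2, 13), (4, 6), (4, 13), (8, 7), (8, 12), (10, 5), (10, 14), (11, 9), (11, 10), (13, 6), (13, 13), (14, 2), (14, 17), (18, 4), (18, 15)}; affine count = 17; |E(F_19)| = 18.

Discriminant check: Δ ∝ 4a³ + 27b² = 4·10³ + 27·8² = 4·1000 + 27·64 ≡ 9 (mod 19). Nonzero ⇒ E is nonsingular.
For each x ∈ F_19, compute rhs = x³ + 10·x + 8 mod 19, then count y ∈ F_19 with y² ≡ rhs.
  x = 0: rhs = 8, matching y values: none (0 points).
  x = 1: rhs = 0, matching y values: 0 (1 points).
  x = 2: rhs = 17, matching y values: 6, 13 (2 points).
  x = 3: rhs = 8, matching y values: none (0 points).
  x = 4: rhs = 17, matching y values: 6, 13 (2 points).
  x = 5: rhs = 12, matching y values: none (0 points).
  x = 6: rhs = 18, matching y values: none (0 points).
  x = 7: rhs = 3, matching y values: none (0 points).
  x = 8: rhs = 11, matching y values: 7, 12 (2 points).
  x = 9: rhs = 10, matching y values: none (0 points).
  x = 10: rhs = 6, matching y values: 5, 14 (2 points).
  x = 11: rhs = 5, matching y values: 9, 10 (2 points).
  x = 12: rhs = 13, matching y values: none (0 points).
  x = 13: rhs = 17, matching y values: 6, 13 (2 points).
  x = 14: rhs = 4, matching y values: 2, 17 (2 points).
  x = 15: rhs = 18, matching y values: none (0 points).
  x = 16: rhs = 8, matching y values: none (0 points).
  x = 17: rhs = 18, matching y values: none (0 points).
  x = 18: rhs = 16, matching y values: 4, 15 (2 points).
Total affine count: 17.
Full point count |E(F_19)| = 17 + 1 = 18.
Hasse bound: |18 − (19+1)| = |-2| = 2 ≤ 2√19 ≈ 8.7178 ✓.


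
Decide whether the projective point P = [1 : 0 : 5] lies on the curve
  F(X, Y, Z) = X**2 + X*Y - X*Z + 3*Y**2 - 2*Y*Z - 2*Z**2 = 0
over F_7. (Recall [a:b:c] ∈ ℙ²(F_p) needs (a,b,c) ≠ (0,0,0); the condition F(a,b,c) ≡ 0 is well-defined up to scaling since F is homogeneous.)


F(1,0,5) ≡ 2 (mod 7); P is NOT on the curve.

Evaluate F(1, 0, 5) term-by-term (mod 7).
  X**2 ↦ 1·1·1·1 = 1
  X*Y ↦ 1·1·0·1 = 0
  -X*Z ↦ -1·1·1·5 = -5
  3*Y**2 ↦ 3·1·0·1 = 0
  -2*Y*Z ↦ -2·1·0·5 = 0
  -2*Z**2 ↦ -2·1·1·25 = -50
Sum: F(1, 0, 5) = (1) + (0) + (-5) + (0) + (0) + (-50) = -54.
Reducing mod 7: -54 ≡ 2 (mod 7).
Since F(a, b, c) ≡ 2 ≠ 0 (mod 7), P does NOT lie on the curve.


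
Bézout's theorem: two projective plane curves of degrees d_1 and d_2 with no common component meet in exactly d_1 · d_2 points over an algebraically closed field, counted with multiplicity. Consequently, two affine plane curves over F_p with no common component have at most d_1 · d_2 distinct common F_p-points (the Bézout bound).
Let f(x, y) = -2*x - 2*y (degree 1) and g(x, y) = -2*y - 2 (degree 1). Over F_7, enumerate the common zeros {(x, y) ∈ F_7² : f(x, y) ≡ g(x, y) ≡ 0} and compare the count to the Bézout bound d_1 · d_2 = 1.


Common zeros: {(1, 6)}; count = 1; Bézout bound = 1.

deg(f) = 1, deg(g) = 1, so Bézout bound = 1.
Scan x ∈ F_7. For each x, list the y ∈ F_7 with f(x, y) ≡ 0 and those with g(x, y) ≡ 0 (mod 7); the common zeros in that column are the intersection.
  x = 0: f ≡ 0 at y ∈ {0}; g ≡ 0 at y ∈ {6}; common: ∅.
  x = 1: f ≡ 0 at y ∈ {6}; g ≡ 0 at y ∈ {6}; common: {6}.
  x = 2: f ≡ 0 at y ∈ {5}; g ≡ 0 at y ∈ {6}; common: ∅.
  x = 3: f ≡ 0 at y ∈ {4}; g ≡ 0 at y ∈ {6}; common: ∅.
  x = 4: f ≡ 0 at y ∈ {3}; g ≡ 0 at y ∈ {6}; common: ∅.
  x = 5: f ≡ 0 at y ∈ {2}; g ≡ 0 at y ∈ {6}; common: ∅.
  x = 6: f ≡ 0 at y ∈ {1}; g ≡ 0 at y ∈ {6}; common: ∅.
Collecting: common zeros = {(1, 6)}, so the count is 1.
Comparison with the Bézout bound: 1 ≤ 1 = deg(f)·deg(g), as expected for curves with no common component (the bound is attained).


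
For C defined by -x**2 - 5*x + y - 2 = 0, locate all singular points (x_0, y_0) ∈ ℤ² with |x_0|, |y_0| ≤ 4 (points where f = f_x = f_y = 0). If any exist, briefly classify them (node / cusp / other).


No singular points in the scanned grid; C is smooth there.

Compute partial derivatives:
  f_x = -2*x - 5.
  f_y = 1.
f_y = 1 is a nonzero constant, so f_y never vanishes: no point (x, y) can satisfy f = f_x = f_y = 0. In particular no (x, y) ∈ {−4, ..., 4}² is singular; the curve is smooth.


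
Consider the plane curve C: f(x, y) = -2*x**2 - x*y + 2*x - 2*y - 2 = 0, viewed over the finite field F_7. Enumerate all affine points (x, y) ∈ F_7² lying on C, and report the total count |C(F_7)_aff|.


Affine F_7-points: {(0, 6), (1, 4), (2, 2), (3, 0), (4, 5), (5, 0), (5, 1), (5, 2), (5, 3), (5, 4), (5, 5), (5, 6), (6, 1)}; count = 13.

For each of the 49 pairs (x, y) ∈ F_7², evaluate f(x, y) mod 7. Record the zeros.
  x = 0: [0↦5, 1↦3, 2↦1, 3↦6, 4↦4, 5↦2, 6↦0]  zeros at y ∈ {6}
  x = 1: [0↦5, 1↦2, 2↦6, 3↦3, 4↦0, 5↦4, 6↦1]  zeros at y ∈ {4}
  x = 2: [0↦1, 1↦4, 2↦0, 3↦3, 4↦6, 5↦2, 6↦5]  zeros at y ∈ {2}
  x = 3: [0↦0, 1↦2, 2↦4, 3↦6, 4↦1, 5↦3, 6↦5]  zeros at y ∈ {0}
  x = 4: [0↦2, 1↦3, 2↦4, 3↦5, 4↦6, 5↦0, 6↦1]  zeros at y ∈ {5}
  x = 5: [0↦0, 1↦0, 2↦0, 3↦0, 4↦0, 5↦0, 6↦0]  zeros at y ∈ {0, 1, 2, 3, 4, 5, 6}
  x = 6: [0↦1, 1↦0, 2↦6, 3↦5, 4↦4, 5↦3, 6↦2]  zeros at y ∈ {1}
Collecting zeros: affine points = {(0, 6), (1, 4), (2, 2), (3, 0), (4, 5), (5, 0), (5, 1), (5, 2), (5, 3), (5, 4), (5, 5), (5, 6), (6, 1)}.
Total count |C(F_7)_aff| = 13.


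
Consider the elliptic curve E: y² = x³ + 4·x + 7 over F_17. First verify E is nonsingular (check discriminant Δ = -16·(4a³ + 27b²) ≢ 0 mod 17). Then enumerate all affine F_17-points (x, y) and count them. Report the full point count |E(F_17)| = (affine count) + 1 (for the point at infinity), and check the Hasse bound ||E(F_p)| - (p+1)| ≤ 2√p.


Affine points = {(4, 6), (4, 11), (5, 4), (5, 13), (6, 3), (6, 14), (7, 2), (7, 15), (12, 7), (12, 10), (14, 6), (14, 11), (15, 5), (15, 12), (16, 6), (16, 11)}; affine count = 16; |E(F_17)| = 17.

Discriminant check: Δ ∝ 4a³ + 27b² = 4·4³ + 27·7² = 4·64 + 27·49 ≡ 15 (mod 17). Nonzero ⇒ E is nonsingular.
For each x ∈ F_17, compute rhs = x³ + 4·x + 7 mod 17, then count y ∈ F_17 with y² ≡ rhs.
  x = 0: rhs = 7, matching y values: none (0 points).
  x = 1: rhs = 12, matching y values: none (0 points).
  x = 2: rhs = 6, matching y values: none (0 points).
  x = 3: rhs = 12, matching y values: none (0 points).
  x = 4: rhs = 2, matching y values: 6, 11 (2 points).
  x = 5: rhs = 16, matching y values: 4, 13 (2 points).
  x = 6: rhs = 9, matching y values: 3, 14 (2 points).
  x = 7: rhs = 4, matching y values: 2, 15 (2 points).
  x = 8: rhs = 7, matching y values: none (0 points).
  x = 9: rhs = 7, matching y values: none (0 points).
  x = 10: rhs = 10, matching y values: none (0 points).
  x = 11: rhs = 5, matching y values: none (0 points).
  x = 12: rhs = 15, matching y values: 7, 10 (2 points).
  x = 13: rhs = 12, matching y values: none (0 points).
  x = 14: rhs = 2, matching y values: 6, 11 (2 points).
  x = 15: rhs = 8, matching y values: 5, 12 (2 points).
  x = 16: rhs = 2, matching y values: 6, 11 (2 points).
Total affine count: 16.
Full point count |E(F_17)| = 16 + 1 = 17.
Hasse bound: |17 − (17+1)| = |-1| = 1 ≤ 2√17 ≈ 8.2462 ✓.


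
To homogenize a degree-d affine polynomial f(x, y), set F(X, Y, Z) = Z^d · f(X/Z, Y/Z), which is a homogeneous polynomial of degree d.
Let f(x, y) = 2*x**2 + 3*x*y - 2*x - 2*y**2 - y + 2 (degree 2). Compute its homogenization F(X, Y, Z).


F(X, Y, Z) = 2*X**2 + 3*X*Y - 2*X*Z - 2*Y**2 - Y*Z + 2*Z**2

deg(f) = 2.
Substitute x = X/Z, y = Y/Z into f, then multiply by Z^2.
  monomial 2·x^2·y^0 ↦ 2·X^2·Y^0·Z^0.
  monomial 3·x^1·y^1 ↦ 3·X^1·Y^1·Z^0.
  monomial -2·x^1·y^0 ↦ -2·X^1·Y^0·Z^1.
  monomial -2·x^0·y^2 ↦ -2·X^0·Y^2·Z^0.
  monomial -1·x^0·y^1 ↦ -1·X^0·Y^1·Z^1.
  monomial 2·x^0·y^0 ↦ 2·X^0·Y^0·Z^2.
Collecting: F(X, Y, Z) = 2*X**2 + 3*X*Y - 2*X*Z - 2*Y**2 - Y*Z + 2*Z**2.


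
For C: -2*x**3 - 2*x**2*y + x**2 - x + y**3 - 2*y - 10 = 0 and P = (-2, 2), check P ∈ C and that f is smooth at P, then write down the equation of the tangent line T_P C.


Tangent line at P: -13*x + 2*y - 30 = 0.

Step 1: f(-2, 2) = 0, so P lies on C.
Step 2: partial derivatives
  f_x(x, y) = -6*x**2 - 4*x*y + 2*x - 1, f_y(x, y) = -2*x**2 + 3*y**2 - 2.
  f_x(P) = -13, f_y(P) = 2 (gradient nonzero, so P is smooth).
Step 3: tangent line at P: -13·(x − -2) + 2·(y − 2) = 0.
Expanding: -13*x + 2*y - 30 = 0.


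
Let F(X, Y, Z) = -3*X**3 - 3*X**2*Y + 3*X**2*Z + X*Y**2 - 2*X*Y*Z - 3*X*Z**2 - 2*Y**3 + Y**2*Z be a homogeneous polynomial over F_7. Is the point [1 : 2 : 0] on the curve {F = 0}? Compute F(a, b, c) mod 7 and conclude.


F(1,2,0) ≡ 0 (mod 7); P is on the curve.

Evaluate F(1, 2, 0) term-by-term (mod 7).
  -3*X**3 ↦ -3·1·1·1 = -3
  -3*X**2*Y ↦ -3·1·2·1 = -6
  3*X**2*Z ↦ 3·1·1·0 = 0
  X*Y**2 ↦ 1·1·4·1 = 4
  -2*X*Y*Z ↦ -2·1·2·0 = 0
  -3*X*Z**2 ↦ -3·1·1·0 = 0
  -2*Y**3 ↦ -2·1·8·1 = -16
  Y**2*Z ↦ 1·1·4·0 = 0
Sum: F(1, 2, 0) = (-3) + (-6) + (0) + (4) + (0) + (0) + (-16) + (0) = -21.
Reducing mod 7: -21 ≡ 0 (mod 7).
Since F(a, b, c) ≡ 0 (mod 7), P lies on the curve.


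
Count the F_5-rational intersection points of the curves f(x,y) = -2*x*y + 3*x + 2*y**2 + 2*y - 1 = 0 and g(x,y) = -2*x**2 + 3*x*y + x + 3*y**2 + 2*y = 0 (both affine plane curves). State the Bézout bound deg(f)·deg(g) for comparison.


Common zeros: {(2, 1)}; count = 1; Bézout bound = 4.

deg(f) = 2, deg(g) = 2, so Bézout bound = 4.
Scan x ∈ F_5. For each x, list the y ∈ F_5 with f(x, y) ≡ 0 and those with g(x, y) ≡ 0 (mod 5); the common zeros in that column are the intersection.
  x = 0: f ≡ 0 at y ∈ ∅; g ≡ 0 at y ∈ {0, 1}; common: ∅.
  x = 1: f ≡ 0 at y ∈ {2, 3}; g ≡ 0 at y ∈ ∅; common: ∅.
  x = 2: f ≡ 0 at y ∈ {0, 1}; g ≡ 0 at y ∈ {1, 3}; common: {1}.
  x = 3: f ≡ 0 at y ∈ ∅; g ≡ 0 at y ∈ {0, 3}; common: ∅.
  x = 4: f ≡ 0 at y ∈ ∅; g ≡ 0 at y ∈ ∅; common: ∅.
Collecting: common zeros = {(2, 1)}, so the count is 1.
Comparison with the Bézout bound: 1 ≤ 4 = deg(f)·deg(g), as expected for curves with no common component (the affine F_5-count falls short of the bound because intersections may lie at infinity, over extension fields, or carry multiplicity).


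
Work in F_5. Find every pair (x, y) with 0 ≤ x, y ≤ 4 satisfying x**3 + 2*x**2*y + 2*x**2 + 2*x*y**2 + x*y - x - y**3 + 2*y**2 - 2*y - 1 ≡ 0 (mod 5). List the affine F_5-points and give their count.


Affine F_5-points: {(0, 2), (1, 1), (1, 4), (2, 2)}; count = 4.

For each of the 25 pairs (x, y) ∈ F_5², evaluate f(x, y) mod 5. Record the zeros.
  x = 0: [0↦4, 1↦3, 2↦0, 3↦4, 4↦4]  zeros at y ∈ {2}
  x = 1: [0↦1, 1↦0, 2↦1, 3↦3, 4↦0]  zeros at y ∈ {1, 4}
  x = 2: [0↦3, 1↦1, 2↦0, 3↦4, 4↦2]  zeros at y ∈ {2}
  x = 3: [0↦1, 1↦2, 2↦3, 3↦3, 4↦1]  zeros at y ∈ ∅
  x = 4: [0↦1, 1↦4, 2↦1, 3↦1, 4↦3]  zeros at y ∈ ∅
Collecting zeros: affine points = {(0, 2), (1, 1), (1, 4), (2, 2)}.
Total count |C(F_5)_aff| = 4.


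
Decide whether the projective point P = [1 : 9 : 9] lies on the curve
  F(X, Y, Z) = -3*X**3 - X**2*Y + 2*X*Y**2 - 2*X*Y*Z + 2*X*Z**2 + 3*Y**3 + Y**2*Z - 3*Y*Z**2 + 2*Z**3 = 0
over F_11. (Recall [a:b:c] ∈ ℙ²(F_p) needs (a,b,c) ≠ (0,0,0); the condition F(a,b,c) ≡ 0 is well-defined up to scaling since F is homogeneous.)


F(1,9,9) ≡ 5 (mod 11); P is NOT on the curve.

Evaluate F(1, 9, 9) term-by-term (mod 11).
  -3*X**3 ↦ -3·1·1·1 = -3
  -X**2*Y ↦ -1·1·9·1 = -9
  2*X*Y**2 ↦ 2·1·81·1 = 162
  -2*X*Y*Z ↦ -2·1·9·9 = -162
  2*X*Z**2 ↦ 2·1·1·81 = 162
  3*Y**3 ↦ 3·1·729·1 = 2187
  Y**2*Z ↦ 1·1·81·9 = 729
  -3*Y*Z**2 ↦ -3·1·9·81 = -2187
  2*Z**3 ↦ 2·1·1·729 = 1458
Sum: F(1, 9, 9) = (-3) + (-9) + (162) + (-162) + (162) + (2187) + (729) + (-2187) + (1458) = 2337.
Reducing mod 11: 2337 ≡ 5 (mod 11).
Since F(a, b, c) ≡ 5 ≠ 0 (mod 11), P does NOT lie on the curve.


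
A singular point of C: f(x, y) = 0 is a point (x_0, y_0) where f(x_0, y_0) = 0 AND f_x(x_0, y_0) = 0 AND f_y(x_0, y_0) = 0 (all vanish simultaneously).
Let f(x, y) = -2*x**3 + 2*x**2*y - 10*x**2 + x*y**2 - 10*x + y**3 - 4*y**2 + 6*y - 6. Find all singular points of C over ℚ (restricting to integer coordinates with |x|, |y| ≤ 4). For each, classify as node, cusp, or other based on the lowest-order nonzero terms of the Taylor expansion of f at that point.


Singular points: {(-1, 2)}; classification: cusp.

Compute partial derivatives:
  f_x = -6*x**2 + 4*x*y - 20*x + y**2 - 10.
  f_y = 2*x**2 + 2*x*y + 3*y**2 - 8*y + 6.
Scan x_0 ∈ {−4, ..., 4}. For each x_0, f_y(x_0, y) is a polynomial in y; find its integer roots y ∈ {−4, ..., 4}, then test f_x and f at those candidates.
  x = -4: f_y(-4, y) = 3*y**2 - 16*y + 38; no integer root y with |y| ≤ 4.
  x = -3: f_y(-3, y) = 3*y**2 - 14*y + 24; no integer root y with |y| ≤ 4.
  x = -2: f_y(-2, y) = 3*y**2 - 12*y + 14; no integer root y with |y| ≤ 4.
  x = -1: f_y(-1, y) = 3*y**2 - 10*y + 8; vanishes at y ∈ {2}. (-1, 2): f_x = 0, f = 0 — SINGULAR.
  x = 0: f_y(0, y) = 3*y**2 - 8*y + 6; no integer root y with |y| ≤ 4.
  x = 1: f_y(1, y) = 3*y**2 - 6*y + 8; no integer root y with |y| ≤ 4.
  x = 2: f_y(2, y) = 3*y**2 - 4*y + 14; no integer root y with |y| ≤ 4.
  x = 3: f_y(3, y) = 3*y**2 - 2*y + 24; no integer root y with |y| ≤ 4.
  x = 4: f_y(4, y) = 3*y**2 + 38; no integer root y with |y| ≤ 4.
Only singular point on the grid: (-1, 2).
Classify: substitute x = -1 + u, y = 2 + v and expand: f = -2*u**3 + 2*u**2*v + u*v**2 + v**3 + v**2.
No constant or linear terms (consistent with a singular point). Quadratic part: v**2. Cubic part: -2*u**3 + 2*u**2*v + u*v**2 + v**3.
The quadratic part v**2 is a perfect square, so there is a single (double) tangent line v = 0, i.e. y = 2. Restricting the cubic part to that line (v = 0) leaves -2*u**3 ≠ 0, so f is not divisible by v and the branch is v² ≈ 2*u**3 to lowest order — this is a cusp.
Classification: cusp.


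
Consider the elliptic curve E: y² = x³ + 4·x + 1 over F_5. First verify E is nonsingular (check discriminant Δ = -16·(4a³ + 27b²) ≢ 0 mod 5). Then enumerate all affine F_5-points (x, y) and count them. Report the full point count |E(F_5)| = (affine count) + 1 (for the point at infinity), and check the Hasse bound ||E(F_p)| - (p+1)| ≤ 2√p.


Affine points = {(0, 1), (0, 4), (1, 1), (1, 4), (3, 0), (4, 1), (4, 4)}; affine count = 7; |E(F_5)| = 8.

Discriminant check: Δ ∝ 4a³ + 27b² = 4·4³ + 27·1² = 4·64 + 27·1 ≡ 3 (mod 5). Nonzero ⇒ E is nonsingular.
For each x ∈ F_5, compute rhs = x³ + 4·x + 1 mod 5, then count y ∈ F_5 with y² ≡ rhs.
  x = 0: rhs = 1, matching y values: 1, 4 (2 points).
  x = 1: rhs = 1, matching y values: 1, 4 (2 points).
  x = 2: rhs = 2, matching y values: none (0 points).
  x = 3: rhs = 0, matching y values: 0 (1 points).
  x = 4: rhs = 1, matching y values: 1, 4 (2 points).
Total affine count: 7.
Full point count |E(F_5)| = 7 + 1 = 8.
Hasse bound: |8 − (5+1)| = |2| = 2 ≤ 2√5 ≈ 4.4721 ✓.


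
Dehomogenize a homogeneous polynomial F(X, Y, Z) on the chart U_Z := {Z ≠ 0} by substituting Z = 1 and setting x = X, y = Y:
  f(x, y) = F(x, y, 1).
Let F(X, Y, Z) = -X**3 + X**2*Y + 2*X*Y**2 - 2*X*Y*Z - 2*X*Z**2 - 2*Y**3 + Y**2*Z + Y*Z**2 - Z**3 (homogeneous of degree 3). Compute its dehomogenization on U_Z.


f(x, y) = -x**3 + x**2*y + 2*x*y**2 - 2*x*y - 2*x - 2*y**3 + y**2 + y - 1

On U_Z we set Z = 1. Each monomial c·X^i·Y^j·Z^k in F becomes c·x^i·y^j·1^k = c·x^i·y^j.
Substituting Z = 1: F(X, Y, 1) = -x**3 + x**2*y + 2*x*y**2 - 2*x*y - 2*x - 2*y**3 + y**2 + y - 1.
Note: deg(f) ≤ deg(F) = 3; strict inequality happens when F is divisible by Z (lost terms).


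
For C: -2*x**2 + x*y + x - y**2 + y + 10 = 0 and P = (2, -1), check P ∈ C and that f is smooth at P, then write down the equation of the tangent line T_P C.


Tangent line at P: -8*x + 5*y + 21 = 0.

Step 1: f(2, -1) = 0, so P lies on C.
Step 2: partial derivatives
  f_x(x, y) = -4*x + y + 1, f_y(x, y) = x - 2*y + 1.
  f_x(P) = -8, f_y(P) = 5 (gradient nonzero, so P is smooth).
Step 3: tangent line at P: -8·(x − 2) + 5·(y − -1) = 0.
Expanding: -8*x + 5*y + 21 = 0.


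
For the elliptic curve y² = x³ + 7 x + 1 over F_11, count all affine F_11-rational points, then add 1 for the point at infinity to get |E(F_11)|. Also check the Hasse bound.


Affine points = {(0, 1), (0, 10), (1, 3), (1, 8), (2, 1), (2, 10), (3, 4), (3, 7), (4, 4), (4, 7), (9, 1), (9, 10), (10, 2), (10, 9)}; affine count = 14; |E(F_11)| = 15.

Discriminant check: Δ ∝ 4a³ + 27b² = 4·7³ + 27·1² = 4·343 + 27·1 ≡ 2 (mod 11). Nonzero ⇒ E is nonsingular.
For each x ∈ F_11, compute rhs = x³ + 7·x + 1 mod 11, then count y ∈ F_11 with y² ≡ rhs.
  x = 0: rhs = 1, matching y values: 1, 10 (2 points).
  x = 1: rhs = 9, matching y values: 3, 8 (2 points).
  x = 2: rhs = 1, matching y values: 1, 10 (2 points).
  x = 3: rhs = 5, matching y values: 4, 7 (2 points).
  x = 4: rhs = 5, matching y values: 4, 7 (2 points).
  x = 5: rhs = 7, matching y values: none (0 points).
  x = 6: rhs = 6, matching y values: none (0 points).
  x = 7: rhs = 8, matching y values: none (0 points).
  x = 8: rhs = 8, matching y values: none (0 points).
  x = 9: rhs = 1, matching y values: 1, 10 (2 points).
  x = 10: rhs = 4, matching y values: 2, 9 (2 points).
Total affine count: 14.
Full point count |E(F_11)| = 14 + 1 = 15.
Hasse bound: |15 − (11+1)| = |3| = 3 ≤ 2√11 ≈ 6.6332 ✓.


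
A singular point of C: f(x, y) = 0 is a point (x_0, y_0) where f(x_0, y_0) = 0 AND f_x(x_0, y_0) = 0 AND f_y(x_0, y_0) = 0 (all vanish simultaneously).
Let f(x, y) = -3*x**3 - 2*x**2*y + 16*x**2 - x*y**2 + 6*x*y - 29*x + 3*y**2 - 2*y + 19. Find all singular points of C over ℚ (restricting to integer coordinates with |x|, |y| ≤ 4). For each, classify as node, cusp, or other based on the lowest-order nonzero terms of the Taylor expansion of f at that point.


Singular points: {(2, -1)}; classification: cusp.

Compute partial derivatives:
  f_x = -9*x**2 - 4*x*y + 32*x - y**2 + 6*y - 29.
  f_y = -2*x**2 - 2*x*y + 6*x + 6*y - 2.
Scan x_0 ∈ {−4, ..., 4}. For each x_0, f_y(x_0, y) is a polynomial in y; find its integer roots y ∈ {−4, ..., 4}, then test f_x and f at those candidates.
  x = -4: f_y(-4, y) = 14*y - 58; no integer root y with |y| ≤ 4.
  x = -3: f_y(-3, y) = 12*y - 38; no integer root y with |y| ≤ 4.
  x = -2: f_y(-2, y) = 10*y - 22; no integer root y with |y| ≤ 4.
  x = -1: f_y(-1, y) = 8*y - 10; no integer root y with |y| ≤ 4.
  x = 0: f_y(0, y) = 6*y - 2; no integer root y with |y| ≤ 4.
  x = 1: f_y(1, y) = 4*y + 2; no integer root y with |y| ≤ 4.
  x = 2: f_y(2, y) = 2*y + 2; vanishes at y ∈ {-1}. (2, -1): f_x = 0, f = 0 — SINGULAR.
  x = 3: f_y(3, y) = -2; no integer root y with |y| ≤ 4.
  x = 4: f_y(4, y) = -2*y - 10; no integer root y with |y| ≤ 4.
Only singular point on the grid: (2, -1).
Classify: substitute x = 2 + u, y = -1 + v and expand: f = -3*u**3 - 2*u**2*v - u*v**2 + v**2.
No constant or linear terms (consistent with a singular point). Quadratic part: v**2. Cubic part: -3*u**3 - 2*u**2*v - u*v**2.
The quadratic part v**2 is a perfect square, so there is a single (double) tangent line v = 0, i.e. y = -1. Restricting the cubic part to that line (v = 0) leaves -3*u**3 ≠ 0, so f is not divisible by v and the branch is v² ≈ 3*u**3 to lowest order — this is a cusp.
Classification: cusp.


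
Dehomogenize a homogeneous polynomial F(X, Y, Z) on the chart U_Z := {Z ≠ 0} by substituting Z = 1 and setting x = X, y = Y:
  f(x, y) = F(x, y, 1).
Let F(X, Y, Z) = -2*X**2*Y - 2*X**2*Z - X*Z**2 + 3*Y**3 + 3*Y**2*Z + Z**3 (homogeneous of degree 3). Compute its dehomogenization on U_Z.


f(x, y) = -2*x**2*y - 2*x**2 - x + 3*y**3 + 3*y**2 + 1

On U_Z we set Z = 1. Each monomial c·X^i·Y^j·Z^k in F becomes c·x^i·y^j·1^k = c·x^i·y^j.
Substituting Z = 1: F(X, Y, 1) = -2*x**2*y - 2*x**2 - x + 3*y**3 + 3*y**2 + 1.
Note: deg(f) ≤ deg(F) = 3; strict inequality happens when F is divisible by Z (lost terms).


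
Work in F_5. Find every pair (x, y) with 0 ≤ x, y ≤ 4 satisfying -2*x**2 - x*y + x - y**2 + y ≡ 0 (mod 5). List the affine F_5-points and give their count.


Affine F_5-points: {(0, 0), (0, 1), (1, 2), (1, 3), (3, 0), (3, 3)}; count = 6.

For each of the 25 pairs (x, y) ∈ F_5², evaluate f(x, y) mod 5. Record the zeros.
  x = 0: [0↦0, 1↦0, 2↦3, 3↦4, 4↦3]  zeros at y ∈ {0, 1}
  x = 1: [0↦4, 1↦3, 2↦0, 3↦0, 4↦3]  zeros at y ∈ {2, 3}
  x = 2: [0↦4, 1↦2, 2↦3, 3↦2, 4↦4]  zeros at y ∈ ∅
  x = 3: [0↦0, 1↦2, 2↦2, 3↦0, 4↦1]  zeros at y ∈ {0, 3}
  x = 4: [0↦2, 1↦3, 2↦2, 3↦4, 4↦4]  zeros at y ∈ ∅
Collecting zeros: affine points = {(0, 0), (0, 1), (1, 2), (1, 3), (3, 0), (3, 3)}.
Total count |C(F_5)_aff| = 6.


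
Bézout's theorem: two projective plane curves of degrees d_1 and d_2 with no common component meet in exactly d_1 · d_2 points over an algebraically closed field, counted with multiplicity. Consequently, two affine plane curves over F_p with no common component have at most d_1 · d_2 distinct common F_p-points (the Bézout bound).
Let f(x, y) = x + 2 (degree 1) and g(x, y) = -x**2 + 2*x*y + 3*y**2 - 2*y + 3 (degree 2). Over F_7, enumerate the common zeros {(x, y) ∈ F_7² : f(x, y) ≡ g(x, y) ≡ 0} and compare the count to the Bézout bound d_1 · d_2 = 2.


Common zeros: ∅; count = 0; Bézout bound = 2.

deg(f) = 1, deg(g) = 2, so Bézout bound = 2.
Scan x ∈ F_7. For each x, list the y ∈ F_7 with f(x, y) ≡ 0 and those with g(x, y) ≡ 0 (mod 7); the common zeros in that column are the intersection.
  x = 0: f ≡ 0 at y ∈ ∅; g ≡ 0 at y ∈ ∅; common: ∅.
  x = 1: f ≡ 0 at y ∈ ∅; g ≡ 0 at y ∈ {2, 5}; common: ∅.
  x = 2: f ≡ 0 at y ∈ ∅; g ≡ 0 at y ∈ {5, 6}; common: ∅.
  x = 3: f ≡ 0 at y ∈ ∅; g ≡ 0 at y ∈ {2, 6}; common: ∅.
  x = 4: f ≡ 0 at y ∈ ∅; g ≡ 0 at y ∈ ∅; common: ∅.
  x = 5: f ≡ 0 at y ∈ {0, 1, 2, 3, 4, 5, 6}; g ≡ 0 at y ∈ ∅; common: ∅.
  x = 6: f ≡ 0 at y ∈ ∅; g ≡ 0 at y ∈ ∅; common: ∅.
Collecting: common zeros = ∅, so the count is 0.
Comparison with the Bézout bound: 0 ≤ 2 = deg(f)·deg(g), as expected for curves with no common component (the affine F_7-count falls short of the bound because intersections may lie at infinity, over extension fields, or carry multiplicity).


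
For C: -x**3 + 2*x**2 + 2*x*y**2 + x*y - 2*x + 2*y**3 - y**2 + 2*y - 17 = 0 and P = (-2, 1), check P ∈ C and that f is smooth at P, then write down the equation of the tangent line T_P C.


Tangent line at P: -19*x - 4*y - 34 = 0.

Step 1: f(-2, 1) = 0, so P lies on C.
Step 2: partial derivatives
  f_x(x, y) = -3*x**2 + 4*x + 2*y**2 + y - 2, f_y(x, y) = 4*x*y + x + 6*y**2 - 2*y + 2.
  f_x(P) = -19, f_y(P) = -4 (gradient nonzero, so P is smooth).
Step 3: tangent line at P: -19·(x − -2) + -4·(y − 1) = 0.
Expanding: -19*x - 4*y - 34 = 0.


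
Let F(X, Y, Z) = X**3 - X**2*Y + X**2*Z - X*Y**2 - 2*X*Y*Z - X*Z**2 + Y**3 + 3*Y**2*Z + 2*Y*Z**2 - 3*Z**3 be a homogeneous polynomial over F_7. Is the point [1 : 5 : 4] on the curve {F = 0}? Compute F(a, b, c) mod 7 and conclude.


F(1,5,4) ≡ 4 (mod 7); P is NOT on the curve.

Evaluate F(1, 5, 4) term-by-term (mod 7).
  X**3 ↦ 1·1·1·1 = 1
  -X**2*Y ↦ -1·1·5·1 = -5
  X**2*Z ↦ 1·1·1·4 = 4
  -X*Y**2 ↦ -1·1·25·1 = -25
  -2*X*Y*Z ↦ -2·1·5·4 = -40
  -X*Z**2 ↦ -1·1·1·16 = -16
  Y**3 ↦ 1·1·125·1 = 125
  3*Y**2*Z ↦ 3·1·25·4 = 300
  2*Y*Z**2 ↦ 2·1·5·16 = 160
  -3*Z**3 ↦ -3·1·1·64 = -192
Sum: F(1, 5, 4) = (1) + (-5) + (4) + (-25) + (-40) + (-16) + (125) + (300) + (160) + (-192) = 312.
Reducing mod 7: 312 ≡ 4 (mod 7).
Since F(a, b, c) ≡ 4 ≠ 0 (mod 7), P does NOT lie on the curve.


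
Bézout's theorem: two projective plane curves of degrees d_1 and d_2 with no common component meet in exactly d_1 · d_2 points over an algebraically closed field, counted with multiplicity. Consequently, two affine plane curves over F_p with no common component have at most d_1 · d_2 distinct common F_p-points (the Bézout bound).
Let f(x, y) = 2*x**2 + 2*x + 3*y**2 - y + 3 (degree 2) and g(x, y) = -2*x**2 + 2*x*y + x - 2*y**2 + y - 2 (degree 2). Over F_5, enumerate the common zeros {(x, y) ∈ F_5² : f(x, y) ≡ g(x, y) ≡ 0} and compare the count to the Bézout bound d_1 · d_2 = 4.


Common zeros: ∅; count = 0; Bézout bound = 4.

deg(f) = 2, deg(g) = 2, so Bézout bound = 4.
Scan x ∈ F_5. For each x, list the y ∈ F_5 with f(x, y) ≡ 0 and those with g(x, y) ≡ 0 (mod 5); the common zeros in that column are the intersection.
  x = 0: f ≡ 0 at y ∈ {1}; g ≡ 0 at y ∈ {4}; common: ∅.
  x = 1: f ≡ 0 at y ∈ ∅; g ≡ 0 at y ∈ {2}; common: ∅.
  x = 2: f ≡ 0 at y ∈ {0, 2}; g ≡ 0 at y ∈ {1, 4}; common: ∅.
  x = 3: f ≡ 0 at y ∈ ∅; g ≡ 0 at y ∈ ∅; common: ∅.
  x = 4: f ≡ 0 at y ∈ {1}; g ≡ 0 at y ∈ {0, 2}; common: ∅.
Collecting: common zeros = ∅, so the count is 0.
Comparison with the Bézout bound: 0 ≤ 4 = deg(f)·deg(g), as expected for curves with no common component (the affine F_5-count falls short of the bound because intersections may lie at infinity, over extension fields, or carry multiplicity).


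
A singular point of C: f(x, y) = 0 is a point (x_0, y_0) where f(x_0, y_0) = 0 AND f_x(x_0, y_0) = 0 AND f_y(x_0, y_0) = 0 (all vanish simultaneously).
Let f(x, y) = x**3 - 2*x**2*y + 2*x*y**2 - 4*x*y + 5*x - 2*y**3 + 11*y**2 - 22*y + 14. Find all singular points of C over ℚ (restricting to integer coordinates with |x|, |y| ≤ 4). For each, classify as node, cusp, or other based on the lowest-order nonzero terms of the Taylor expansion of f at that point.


Singular points: {(1, 2)}; classification: node.

Compute partial derivatives:
  f_x = 3*x**2 - 4*x*y + 2*y**2 - 4*y + 5.
  f_y = -2*x**2 + 4*x*y - 4*x - 6*y**2 + 22*y - 22.
Scan x_0 ∈ {−4, ..., 4}. For each x_0, f_y(x_0, y) is a polynomial in y; find its integer roots y ∈ {−4, ..., 4}, then test f_x and f at those candidates.
  x = -4: f_y(-4, y) = -6*y**2 + 6*y - 38; no integer root y with |y| ≤ 4.
  x = -3: f_y(-3, y) = -6*y**2 + 10*y - 28; no integer root y with |y| ≤ 4.
  x = -2: f_y(-2, y) = -6*y**2 + 14*y - 22; no integer root y with |y| ≤ 4.
  x = -1: f_y(-1, y) = -6*y**2 + 18*y - 20; no integer root y with |y| ≤ 4.
  x = 0: f_y(0, y) = -6*y**2 + 22*y - 22; no integer root y with |y| ≤ 4.
  x = 1: f_y(1, y) = -6*y**2 + 26*y - 28; vanishes at y ∈ {2}. (1, 2): f_x = 0, f = 0 — SINGULAR.
  x = 2: f_y(2, y) = -6*y**2 + 30*y - 38; no integer root y with |y| ≤ 4.
  x = 3: f_y(3, y) = -6*y**2 + 34*y - 52; no integer root y with |y| ≤ 4.
  x = 4: f_y(4, y) = -6*y**2 + 38*y - 70; no integer root y with |y| ≤ 4.
Only singular point on the grid: (1, 2).
Classify: substitute x = 1 + u, y = 2 + v and expand: f = u**3 - 2*u**2*v - u**2 + 2*u*v**2 - 2*v**3 + v**2.
No constant or linear terms (consistent with a singular point). Quadratic part: -u**2 + v**2. Cubic part: u**3 - 2*u**2*v + 2*u*v**2 - 2*v**3.
The quadratic part v**2 - u**2 = (v − u)(v + u) splits into two distinct linear factors, so there are two distinct tangent lines y − 2 = ±(x − 1) — this is a node (ordinary double point).
Classification: node.


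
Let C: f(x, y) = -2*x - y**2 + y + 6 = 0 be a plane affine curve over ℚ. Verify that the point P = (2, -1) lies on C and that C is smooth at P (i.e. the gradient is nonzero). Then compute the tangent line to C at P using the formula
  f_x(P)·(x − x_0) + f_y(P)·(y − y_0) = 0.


Tangent line at P: -2*x + 3*y + 7 = 0.

Step 1: f(2, -1) = 0, so P lies on C.
Step 2: partial derivatives
  f_x(x, y) = -2, f_y(x, y) = 1 - 2*y.
  f_x(P) = -2, f_y(P) = 3 (gradient nonzero, so P is smooth).
Step 3: tangent line at P: -2·(x − 2) + 3·(y − -1) = 0.
Expanding: -2*x + 3*y + 7 = 0.


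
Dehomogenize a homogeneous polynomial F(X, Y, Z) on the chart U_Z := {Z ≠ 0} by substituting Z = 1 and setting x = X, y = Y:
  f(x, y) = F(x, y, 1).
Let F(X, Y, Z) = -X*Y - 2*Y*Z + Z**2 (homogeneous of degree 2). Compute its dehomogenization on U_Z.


f(x, y) = -x*y - 2*y + 1

On U_Z we set Z = 1. Each monomial c·X^i·Y^j·Z^k in F becomes c·x^i·y^j·1^k = c·x^i·y^j.
Substituting Z = 1: F(X, Y, 1) = -x*y - 2*y + 1.
Note: deg(f) ≤ deg(F) = 2; strict inequality happens when F is divisible by Z (lost terms).


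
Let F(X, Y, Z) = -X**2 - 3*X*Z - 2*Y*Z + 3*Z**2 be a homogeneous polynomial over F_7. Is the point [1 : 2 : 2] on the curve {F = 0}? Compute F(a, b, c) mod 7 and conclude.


F(1,2,2) ≡ 4 (mod 7); P is NOT on the curve.

Evaluate F(1, 2, 2) term-by-term (mod 7).
  -X**2 ↦ -1·1·1·1 = -1
  -3*X*Z ↦ -3·1·1·2 = -6
  -2*Y*Z ↦ -2·1·2·2 = -8
  3*Z**2 ↦ 3·1·1·4 = 12
Sum: F(1, 2, 2) = (-1) + (-6) + (-8) + (12) = -3.
Reducing mod 7: -3 ≡ 4 (mod 7).
Since F(a, b, c) ≡ 4 ≠ 0 (mod 7), P does NOT lie on the curve.


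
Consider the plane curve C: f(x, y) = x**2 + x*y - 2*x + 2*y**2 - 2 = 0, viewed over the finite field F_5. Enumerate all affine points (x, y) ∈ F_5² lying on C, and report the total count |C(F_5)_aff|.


Affine F_5-points: {(0, 1), (0, 4), (1, 1), (2, 2), (3, 2), (3, 4)}; count = 6.

For each of the 25 pairs (x, y) ∈ F_5², evaluate f(x, y) mod 5. Record the zeros.
  x = 0: [0↦3, 1↦0, 2↦1, 3↦1, 4↦0]  zeros at y ∈ {1, 4}
  x = 1: [0↦2, 1↦0, 2↦2, 3↦3, 4↦3]  zeros at y ∈ {1}
  x = 2: [0↦3, 1↦2, 2↦0, 3↦2, 4↦3]  zeros at y ∈ {2}
  x = 3: [0↦1, 1↦1, 2↦0, 3↦3, 4↦0]  zeros at y ∈ {2, 4}
  x = 4: [0↦1, 1↦2, 2↦2, 3↦1, 4↦4]  zeros at y ∈ ∅
Collecting zeros: affine points = {(0, 1), (0, 4), (1, 1), (2, 2), (3, 2), (3, 4)}.
Total count |C(F_5)_aff| = 6.


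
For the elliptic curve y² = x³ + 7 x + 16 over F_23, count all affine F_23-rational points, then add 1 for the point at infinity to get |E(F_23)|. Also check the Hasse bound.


Affine points = {(0, 4), (0, 19), (1, 1), (1, 22), (3, 8), (3, 15), (4, 4), (4, 19), (8, 3), (8, 20), (9, 7), (9, 16), (13, 2), (13, 21), (14, 11), (14, 12), (15, 0), (19, 4), (19, 19), (22, 10), (22, 13)}; affine count = 21; |E(F_23)| = 22.

Discriminant check: Δ ∝ 4a³ + 27b² = 4·7³ + 27·16² = 4·343 + 27·256 ≡ 4 (mod 23). Nonzero ⇒ E is nonsingular.
For each x ∈ F_23, compute rhs = x³ + 7·x + 16 mod 23, then count y ∈ F_23 with y² ≡ rhs.
  x = 0: rhs = 16, matching y values: 4, 19 (2 points).
  x = 1: rhs = 1, matching y values: 1, 22 (2 points).
  x = 2: rhs = 15, matching y values: none (0 points).
  x = 3: rhs = 18, matching y values: 8, 15 (2 points).
  x = 4: rhs = 16, matching y values: 4, 19 (2 points).
  x = 5: rhs = 15, matching y values: none (0 points).
  x = 6: rhs = 21, matching y values: none (0 points).
  x = 7: rhs = 17, matching y values: none (0 points).
  x = 8: rhs = 9, matching y values: 3, 20 (2 points).
  x = 9: rhs = 3, matching y values: 7, 16 (2 points).
  x = 10: rhs = 5, matching y values: none (0 points).
  x = 11: rhs = 21, matching y values: none (0 points).
  x = 12: rhs = 11, matching y values: none (0 points).
  x = 13: rhs = 4, matching y values: 2, 21 (2 points).
  x = 14: rhs = 6, matching y values: 11, 12 (2 points).
  x = 15: rhs = 0, matching y values: 0 (1 points).
  x = 16: rhs = 15, matching y values: none (0 points).
  x = 17: rhs = 11, matching y values: none (0 points).
  x = 18: rhs = 17, matching y values: none (0 points).
  x = 19: rhs = 16, matching y values: 4, 19 (2 points).
  x = 20: rhs = 14, matching y values: none (0 points).
  x = 21: rhs = 17, matching y values: none (0 points).
  x = 22: rhs = 8, matching y values: 10, 13 (2 points).
Total affine count: 21.
Full point count |E(F_23)| = 21 + 1 = 22.
Hasse bound: |22 − (23+1)| = |-2| = 2 ≤ 2√23 ≈ 9.5917 ✓.
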